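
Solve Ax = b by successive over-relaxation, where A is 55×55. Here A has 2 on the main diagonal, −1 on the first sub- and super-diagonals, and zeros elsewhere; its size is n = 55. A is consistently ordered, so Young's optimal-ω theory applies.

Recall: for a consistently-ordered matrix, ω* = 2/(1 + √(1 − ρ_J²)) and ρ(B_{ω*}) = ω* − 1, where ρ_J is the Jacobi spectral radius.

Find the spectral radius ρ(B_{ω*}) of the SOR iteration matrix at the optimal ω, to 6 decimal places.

ρ_J = max_k |cos(kπ/56)| = cos(π/56) = 0.998427
root = sin(π/56) = 0.0560704  (since 1−cos² = sin²).
Then 2/(1+√(1−ρ_J²)) = 2/(1+0.0560704); ω* = 2/1.0560704 = 1.893813.
[ρ_SOR] ω* − 1 = 0.893813.

ρ_SOR = 0.893813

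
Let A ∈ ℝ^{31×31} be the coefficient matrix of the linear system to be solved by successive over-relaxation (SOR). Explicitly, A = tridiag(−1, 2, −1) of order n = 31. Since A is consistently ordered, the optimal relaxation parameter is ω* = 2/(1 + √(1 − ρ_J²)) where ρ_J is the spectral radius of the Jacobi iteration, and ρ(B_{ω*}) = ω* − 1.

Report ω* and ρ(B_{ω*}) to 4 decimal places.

n=31: λ(B_J) = 1 − λ(A)/2 = cos(kπ/32); k=1 gives ρ_J = 0.9952.
√(1−ρ_J²) simplifies to sin(π/32) = 0.09802.
Young: ω* = 2/(1+√(1−ρ_J²)) = 2/(1+0.09802) = 2/1.09802 = 1.8215.
and ρ(B_{ω*}) = 1.8215 − 1 = 0.8215.

ω* = 1.8215, ρ_SOR = 0.8215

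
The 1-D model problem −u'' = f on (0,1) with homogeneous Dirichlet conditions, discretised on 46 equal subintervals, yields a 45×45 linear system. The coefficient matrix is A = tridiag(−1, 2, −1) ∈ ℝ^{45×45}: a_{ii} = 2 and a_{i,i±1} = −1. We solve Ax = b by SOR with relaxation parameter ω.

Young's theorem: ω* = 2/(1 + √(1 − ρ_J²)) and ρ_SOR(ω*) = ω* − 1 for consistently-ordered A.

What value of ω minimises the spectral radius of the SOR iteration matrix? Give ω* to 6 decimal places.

B_J for the 45×45 system has eigenvalues cos(kπ/46); ρ_J = cos(π/46) = 0.997669.
√(1−ρ_J²) = |sin(π/46)| = 0.0682424
ω* = 2/(1+0.0682424) = 1.872234
ρ_SOR = ω* − 1 ≈ 0.872234.

ω* = 1.872234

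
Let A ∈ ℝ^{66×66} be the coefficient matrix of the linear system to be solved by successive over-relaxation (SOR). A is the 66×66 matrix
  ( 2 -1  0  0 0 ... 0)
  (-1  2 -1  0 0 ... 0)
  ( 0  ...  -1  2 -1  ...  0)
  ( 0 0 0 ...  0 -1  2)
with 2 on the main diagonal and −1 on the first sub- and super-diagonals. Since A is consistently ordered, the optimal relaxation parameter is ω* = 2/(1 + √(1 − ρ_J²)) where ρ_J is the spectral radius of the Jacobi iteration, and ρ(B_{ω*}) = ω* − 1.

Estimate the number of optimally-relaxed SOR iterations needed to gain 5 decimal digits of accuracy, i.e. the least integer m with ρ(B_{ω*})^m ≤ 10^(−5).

m = 123

n=66: λ(B_J) = 1 − λ(A)/2 = cos(kπ/67); k=1 gives ρ_J = 0.9989009.
1 − cos²(π/67) = sin²(π/67) ⇒ √(1−ρ_J²) = sin(π/67) = 0.0468723.
Then 2/(1+√(1−ρ_J²)) = 2/(1+0.0468723); ω* = 2/1.0468723 = 1.9104527.
Hence ρ(B_{ω*}) = 1.9104527 − 1 = 0.9104527.
5·ln10 = 11.5129; −ln(0.9104527) = 0.0938133; m = ⌈11.5129/0.0938133⌉ = ⌈122.721⌉ = 123.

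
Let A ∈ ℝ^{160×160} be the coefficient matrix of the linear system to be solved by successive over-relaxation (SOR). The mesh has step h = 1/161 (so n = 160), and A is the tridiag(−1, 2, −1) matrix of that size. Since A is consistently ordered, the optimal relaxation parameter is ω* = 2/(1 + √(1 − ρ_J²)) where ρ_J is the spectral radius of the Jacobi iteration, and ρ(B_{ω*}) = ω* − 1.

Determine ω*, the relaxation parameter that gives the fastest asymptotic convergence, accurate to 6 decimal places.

ω* = 1.961723

With n=160, ρ(Jacobi) = cos(π/161) = 0.999810.
root = sin(π/161) = 0.0195118  (since 1−cos² = sin²).
So ω* = 2/1.0195118 = 1.961723 (Young).
[ρ_SOR] ω* − 1 = 0.961723.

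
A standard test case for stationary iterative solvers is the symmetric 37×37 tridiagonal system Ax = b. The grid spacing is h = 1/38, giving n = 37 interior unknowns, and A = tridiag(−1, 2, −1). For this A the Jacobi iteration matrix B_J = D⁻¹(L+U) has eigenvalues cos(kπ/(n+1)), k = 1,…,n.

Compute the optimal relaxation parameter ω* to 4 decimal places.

ρ_J = max_k |cos(kπ/38)| = cos(π/38) = 0.9966
root = sin(π/38) = 0.08258  (since 1−cos² = sin²).
So ω* = 2/1.08258 = 1.8474 (Young).
Hence ρ(B_{ω*}) = 1.8474 − 1 = 0.8474.

ω* = 1.8474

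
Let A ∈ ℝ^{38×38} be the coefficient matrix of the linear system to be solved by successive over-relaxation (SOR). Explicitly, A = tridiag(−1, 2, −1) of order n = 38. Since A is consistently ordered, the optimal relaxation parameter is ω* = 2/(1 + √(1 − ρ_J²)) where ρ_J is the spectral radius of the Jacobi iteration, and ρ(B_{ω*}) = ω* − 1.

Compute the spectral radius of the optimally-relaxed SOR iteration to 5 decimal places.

[ρ_J] n=38: ρ(B_J) = cos(π/(n+1)) = cos(π/39) = 0.99676.
√(1−ρ_J²) simplifies to sin(π/39) = 0.080467.
ω* = 2/(1+0.080467) = 1.85105
ρ_SOR = ω* − 1 ≈ 0.85105.

ρ_SOR = 0.85105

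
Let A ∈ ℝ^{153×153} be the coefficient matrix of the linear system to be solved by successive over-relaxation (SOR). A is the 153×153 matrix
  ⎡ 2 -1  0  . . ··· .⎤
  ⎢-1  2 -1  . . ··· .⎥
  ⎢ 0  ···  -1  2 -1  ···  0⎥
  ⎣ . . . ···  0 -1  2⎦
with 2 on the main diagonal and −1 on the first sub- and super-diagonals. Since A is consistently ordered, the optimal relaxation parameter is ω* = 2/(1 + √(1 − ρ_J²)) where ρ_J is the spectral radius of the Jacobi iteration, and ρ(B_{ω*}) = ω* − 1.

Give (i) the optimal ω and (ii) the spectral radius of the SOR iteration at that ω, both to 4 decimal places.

ω* = 1.9600, ρ_SOR = 0.9600

With n=153, ρ(Jacobi) = cos(π/154) = 0.9998.
√(1−ρ_J²) = |sin(π/154)| = 0.02040
Young: ω* = 2/(1+√(1−ρ_J²)) = 2/(1+0.02040) = 2/1.02040 = 1.9600.
ρ_SOR = ω* − 1 ≈ 0.9600.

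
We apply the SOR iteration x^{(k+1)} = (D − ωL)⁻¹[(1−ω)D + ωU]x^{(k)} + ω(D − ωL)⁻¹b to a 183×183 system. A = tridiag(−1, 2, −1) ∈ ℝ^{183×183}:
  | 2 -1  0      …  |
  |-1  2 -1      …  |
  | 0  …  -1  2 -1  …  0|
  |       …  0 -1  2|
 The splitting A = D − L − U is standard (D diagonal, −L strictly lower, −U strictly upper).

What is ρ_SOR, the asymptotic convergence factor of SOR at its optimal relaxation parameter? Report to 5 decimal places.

ρ_SOR = 0.96643

½·tridiag(1,0,1) at n=183: λ_k = cos(kπ/184); max |λ| at k=1 ⇒ ρ_J = cos(π/184) ≈ 0.99985.
√(1−ρ_J²) = |sin(π/184)| = 0.017073
ω* = 2 / (1 + 0.017073) = 2 / 1.017073 ≈ 1.96643.
At ω = 1.96643 every |λ(B_ω)| = ω−1, so ρ_SOR = 0.96643.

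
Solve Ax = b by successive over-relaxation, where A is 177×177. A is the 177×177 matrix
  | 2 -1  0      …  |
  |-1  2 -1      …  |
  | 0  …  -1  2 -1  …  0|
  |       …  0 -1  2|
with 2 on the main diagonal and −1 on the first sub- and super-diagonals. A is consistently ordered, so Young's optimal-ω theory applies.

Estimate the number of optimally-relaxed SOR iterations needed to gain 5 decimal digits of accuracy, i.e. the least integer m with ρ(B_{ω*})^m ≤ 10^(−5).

[ρ_J] n=177: ρ(B_J) = cos(π/(n+1)) = cos(π/178) = 0.9998443.
√(1−ρ_J²) = |sin(π/178)| = 0.0176485
ω* = 2 / (1 + 0.0176485) = 2 / 1.0176485 ≈ 1.9653151.
ρ_SOR = ω* − 1 ≈ 0.9653151.
(0.9653151)^m ≤ 10^{−5}  ⇒  m·ln(0.9653151) ≤ −5·ln10  ⇒  m ≥ 326.138  ⇒  m = 327

m = 327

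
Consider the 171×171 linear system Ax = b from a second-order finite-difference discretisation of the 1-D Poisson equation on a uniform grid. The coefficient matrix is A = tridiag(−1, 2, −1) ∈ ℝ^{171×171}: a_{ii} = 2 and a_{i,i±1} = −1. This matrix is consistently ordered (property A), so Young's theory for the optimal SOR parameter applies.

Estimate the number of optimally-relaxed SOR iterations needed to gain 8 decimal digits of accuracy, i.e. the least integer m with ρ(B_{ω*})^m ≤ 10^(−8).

m = 505

n=171: λ(B_J) = 1 − λ(A)/2 = cos(kπ/172); k=1 gives ρ_J = 0.9998332.
√(1 − cos²(π/172)) = sin(π/172) ≈ 0.0182641.
ω* = 2/(1+0.0182641) = 1.9641270
ρ_SOR = ω* − 1 = 1.9641270 − 1 = 0.9641270.
m ≥ 8·ln10 / (−ln 0.9641270) = 504.231; smallest integer m = 505.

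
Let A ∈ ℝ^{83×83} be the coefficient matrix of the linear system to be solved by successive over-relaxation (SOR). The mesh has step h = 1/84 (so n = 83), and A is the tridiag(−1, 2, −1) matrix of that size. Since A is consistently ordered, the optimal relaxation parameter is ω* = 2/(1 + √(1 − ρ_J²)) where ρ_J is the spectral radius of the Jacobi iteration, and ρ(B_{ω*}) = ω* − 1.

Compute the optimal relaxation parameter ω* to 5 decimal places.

ω* = 1.92791

B_J for the 83×83 system has eigenvalues cos(kπ/84); ρ_J = cos(π/84) = 0.99930.
1 − cos²(π/84) = sin²(π/84) ⇒ √(1−ρ_J²) = sin(π/84) = 0.037391.
ω* = 2 / (1 + 0.037391) = 2 / 1.037391 ≈ 1.92791.
ρ_SOR = ω* − 1 = 1.92791 − 1 = 0.92791.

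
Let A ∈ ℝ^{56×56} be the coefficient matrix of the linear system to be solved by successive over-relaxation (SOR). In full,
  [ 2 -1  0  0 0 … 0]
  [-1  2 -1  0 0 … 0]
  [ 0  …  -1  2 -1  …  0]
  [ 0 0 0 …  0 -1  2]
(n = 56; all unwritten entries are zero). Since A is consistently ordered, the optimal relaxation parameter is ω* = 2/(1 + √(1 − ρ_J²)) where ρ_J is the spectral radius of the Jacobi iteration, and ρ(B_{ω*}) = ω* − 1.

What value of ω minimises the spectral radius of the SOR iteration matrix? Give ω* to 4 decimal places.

spectrum of D⁻¹(L+U) = {cos(kπ/57) : 1≤k≤56}; ρ_J = cos(π/57) = 0.9985.
√(1−ρ_J²) simplifies to sin(π/57) = 0.05509.
So ω* = 2/1.05509 = 1.8956 (Young).
ρ(B_{ω*}) = ω*−1 = 0.8956

ω* = 1.8956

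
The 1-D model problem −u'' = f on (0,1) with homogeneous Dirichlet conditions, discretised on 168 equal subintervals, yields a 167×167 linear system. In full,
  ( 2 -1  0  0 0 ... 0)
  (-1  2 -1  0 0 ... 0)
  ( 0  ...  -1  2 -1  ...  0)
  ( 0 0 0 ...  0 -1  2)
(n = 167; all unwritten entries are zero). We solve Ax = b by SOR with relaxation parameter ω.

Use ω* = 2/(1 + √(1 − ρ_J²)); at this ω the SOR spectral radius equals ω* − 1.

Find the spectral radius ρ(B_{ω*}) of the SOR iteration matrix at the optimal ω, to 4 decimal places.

½·tridiag(1,0,1) at n=167: λ_k = cos(kπ/168); max |λ| at k=1 ⇒ ρ_J = cos(π/168) ≈ 0.9998.
√(1−ρ_J²) simplifies to sin(π/168) = 0.01870.
ω* = 2/(1 + 0.01870) = 2/1.01870 = 1.9633.
and ρ(B_{ω*}) = 1.9633 − 1 = 0.9633.

ρ_SOR = 0.9633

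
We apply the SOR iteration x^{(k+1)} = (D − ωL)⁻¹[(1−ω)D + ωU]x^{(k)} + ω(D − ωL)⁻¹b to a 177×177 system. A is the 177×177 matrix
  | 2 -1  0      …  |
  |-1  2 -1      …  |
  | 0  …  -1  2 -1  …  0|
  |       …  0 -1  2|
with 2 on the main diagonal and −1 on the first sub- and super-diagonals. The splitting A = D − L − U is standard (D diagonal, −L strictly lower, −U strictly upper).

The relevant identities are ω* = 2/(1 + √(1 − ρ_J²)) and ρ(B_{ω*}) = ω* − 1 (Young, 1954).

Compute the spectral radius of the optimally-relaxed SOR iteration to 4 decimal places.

n=177: λ(B_J) = 1 − λ(A)/2 = cos(kπ/178); k=1 gives ρ_J = 0.9998.
√(1 − cos²(π/178)) = sin(π/178) ≈ 0.01765.
ω* = 2 / (1 + 0.01765) = 2 / 1.01765 ≈ 1.9653.
Hence ρ(B_{ω*}) = 1.9653 − 1 = 0.9653.

ρ_SOR = 0.9653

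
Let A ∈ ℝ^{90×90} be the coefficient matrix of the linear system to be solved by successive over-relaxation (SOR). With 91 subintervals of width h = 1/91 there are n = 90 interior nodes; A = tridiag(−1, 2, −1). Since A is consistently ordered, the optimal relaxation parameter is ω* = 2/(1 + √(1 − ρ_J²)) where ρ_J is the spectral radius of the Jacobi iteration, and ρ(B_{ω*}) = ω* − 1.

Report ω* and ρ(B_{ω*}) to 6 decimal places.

ω* = 1.933271, ρ_SOR = 0.933271

ρ_J = max_k |cos(kπ/91)| = cos(π/91) = 0.999404
root = sin(π/91) = 0.0345161  (since 1−cos² = sin²).
ω* = 2/(1+0.0345161) = 1.933271
[ρ_SOR] ω* − 1 = 0.933271.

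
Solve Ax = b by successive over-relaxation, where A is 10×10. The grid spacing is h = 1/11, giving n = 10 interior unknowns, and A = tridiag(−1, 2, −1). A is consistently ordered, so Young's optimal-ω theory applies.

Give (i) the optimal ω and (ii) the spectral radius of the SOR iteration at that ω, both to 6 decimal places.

ω* = 1.560388, ρ_SOR = 0.560388

ρ_J = max_k |cos(kπ/11)| = cos(π/11) = 0.959493
root = sin(π/11) = 0.2817326  (since 1−cos² = sin²).
ω* = 2/(1 + 0.2817326) = 2/1.2817326 = 1.560388.
[ρ_SOR] ω* − 1 = 0.560388.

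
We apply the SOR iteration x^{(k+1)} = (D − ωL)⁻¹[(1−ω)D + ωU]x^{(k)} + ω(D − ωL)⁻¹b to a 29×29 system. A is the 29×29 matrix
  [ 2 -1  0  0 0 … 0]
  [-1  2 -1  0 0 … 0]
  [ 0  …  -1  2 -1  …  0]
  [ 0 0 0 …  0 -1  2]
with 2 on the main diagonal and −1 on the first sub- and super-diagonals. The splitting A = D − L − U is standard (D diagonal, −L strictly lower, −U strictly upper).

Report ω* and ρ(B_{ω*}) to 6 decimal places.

ω* = 1.810727, ρ_SOR = 0.810727

spectrum of D⁻¹(L+U) = {cos(kπ/30) : 1≤k≤29}; ρ_J = cos(π/30) = 0.994522.
root = sin(π/30) = 0.1045285  (since 1−cos² = sin²).
ω* = 2/(1+0.1045285) = 1.810727
ρ_SOR = ω* − 1 ≈ 0.810727.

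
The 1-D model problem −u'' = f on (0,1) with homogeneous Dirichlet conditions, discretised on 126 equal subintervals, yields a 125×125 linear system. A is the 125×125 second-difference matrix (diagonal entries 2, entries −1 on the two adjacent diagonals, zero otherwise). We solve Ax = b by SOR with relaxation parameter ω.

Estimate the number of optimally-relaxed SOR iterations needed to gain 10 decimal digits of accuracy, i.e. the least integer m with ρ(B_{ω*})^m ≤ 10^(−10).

m = 462

B_J for the 125×125 system has eigenvalues cos(kπ/126); ρ_J = cos(π/126) = 0.9996892.
√(1 − cos²(π/126)) = sin(π/126) ≈ 0.0249307.
ω* = 2/(1+0.0249307) = 1.9513514
Hence ρ(B_{ω*}) = 1.9513514 − 1 = 0.9513514.
10·ln10 = 23.0259; −ln(0.9513514) = 0.0498718; m = ⌈23.0259/0.0498718⌉ = ⌈461.702⌉ = 462.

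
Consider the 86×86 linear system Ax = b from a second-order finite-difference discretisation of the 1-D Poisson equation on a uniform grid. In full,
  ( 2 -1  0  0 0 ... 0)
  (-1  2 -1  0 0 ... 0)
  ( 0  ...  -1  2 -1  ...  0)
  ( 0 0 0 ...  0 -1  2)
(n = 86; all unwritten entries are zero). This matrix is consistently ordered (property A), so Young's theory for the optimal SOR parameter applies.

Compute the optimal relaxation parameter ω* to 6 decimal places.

With n=86, ρ(Jacobi) = cos(π/87) = 0.999348.
root = sin(π/87) = 0.0361024  (since 1−cos² = sin²).
ω* = 2/(1 + 0.0361024) = 2/1.0361024 = 1.930311.
ρ(B_{ω*}) = ω*−1 = 0.930311

ω* = 1.930311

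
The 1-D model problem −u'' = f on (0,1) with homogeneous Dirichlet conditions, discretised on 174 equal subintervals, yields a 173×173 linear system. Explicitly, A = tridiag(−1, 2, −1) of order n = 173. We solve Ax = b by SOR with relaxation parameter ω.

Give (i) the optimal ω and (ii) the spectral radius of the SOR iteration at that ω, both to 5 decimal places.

ω* = 1.96453, ρ_SOR = 0.96453

ρ_J = max_k |cos(kπ/174)| = cos(π/174) = 0.99984
√(1−ρ_J²) = |sin(π/174)| = 0.018054
ω* = 2/(1+0.018054) = 1.96453
ρ(B_{ω*}) = ω*−1 = 0.96453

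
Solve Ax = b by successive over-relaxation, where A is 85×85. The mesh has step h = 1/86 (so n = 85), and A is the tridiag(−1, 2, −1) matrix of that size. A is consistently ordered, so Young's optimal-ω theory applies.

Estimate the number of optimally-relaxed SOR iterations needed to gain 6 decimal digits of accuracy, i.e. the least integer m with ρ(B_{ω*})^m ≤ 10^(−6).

m = 190

½·tridiag(1,0,1) at n=85: λ_k = cos(kπ/86); max |λ| at k=1 ⇒ ρ_J = cos(π/86) ≈ 0.9993328.
1 − cos²(π/86) = sin²(π/86) ⇒ √(1−ρ_J²) = sin(π/86) = 0.0365220.
Young: ω* = 2/(1+√(1−ρ_J²)) = 2/(1+0.0365220) = 2/1.0365220 = 1.9295297.
Hence ρ(B_{ω*}) = 1.9295297 − 1 = 0.9295297.
For 6 digits: m = 6·ln10 / (−ln 0.9295297) = 13.8155/0.0730765 = 189.055; round up → m = 190.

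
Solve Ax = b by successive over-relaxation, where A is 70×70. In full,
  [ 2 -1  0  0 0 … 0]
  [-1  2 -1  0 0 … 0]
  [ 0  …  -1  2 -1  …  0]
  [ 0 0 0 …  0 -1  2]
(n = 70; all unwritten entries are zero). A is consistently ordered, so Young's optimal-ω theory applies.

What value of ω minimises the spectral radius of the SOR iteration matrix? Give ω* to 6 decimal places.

B_J for the 70×70 system has eigenvalues cos(kπ/71); ρ_J = cos(π/71) = 0.999021.
√(1−ρ_J²) simplifies to sin(π/71) = 0.0442333.
ω* = 2 / (1 + 0.0442333) = 2 / 1.0442333 ≈ 1.915281.
ρ(B_{ω*}) = ω*−1 = 0.915281

ω* = 1.915281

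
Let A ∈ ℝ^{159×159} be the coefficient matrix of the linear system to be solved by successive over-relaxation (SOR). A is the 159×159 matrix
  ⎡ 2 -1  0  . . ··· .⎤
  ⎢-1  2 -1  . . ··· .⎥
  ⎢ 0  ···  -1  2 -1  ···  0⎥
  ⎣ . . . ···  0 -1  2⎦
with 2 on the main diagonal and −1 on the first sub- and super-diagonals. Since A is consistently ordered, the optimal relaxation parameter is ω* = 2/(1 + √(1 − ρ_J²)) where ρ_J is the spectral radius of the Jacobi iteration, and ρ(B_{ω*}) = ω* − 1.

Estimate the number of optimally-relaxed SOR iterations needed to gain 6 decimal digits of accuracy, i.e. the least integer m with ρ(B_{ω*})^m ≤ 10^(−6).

m = 352

B_J for the 159×159 system has eigenvalues cos(kπ/160); ρ_J = cos(π/160) = 0.9998072.
√(1 − cos²(π/160)) = sin(π/160) ≈ 0.0196337.
ω* = 2/(1 + 0.0196337) = 2/1.0196337 = 1.9614887.
and ρ(B_{ω*}) = 1.9614887 − 1 = 0.9614887.
ρ_SOR^m ≤ 10^(−6) ⇔ m ≥ 6·ln10/(−ln 0.9614887) = 13.8155/0.0392725 = 351.786; m = ⌈351.786⌉ = 352.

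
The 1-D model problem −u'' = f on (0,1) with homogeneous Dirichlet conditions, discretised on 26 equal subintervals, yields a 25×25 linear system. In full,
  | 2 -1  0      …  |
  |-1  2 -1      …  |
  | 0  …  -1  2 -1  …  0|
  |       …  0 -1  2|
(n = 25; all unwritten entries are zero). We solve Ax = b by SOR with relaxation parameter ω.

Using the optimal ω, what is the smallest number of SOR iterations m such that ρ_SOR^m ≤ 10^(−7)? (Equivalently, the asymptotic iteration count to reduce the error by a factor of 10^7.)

m = 67

½·tridiag(1,0,1) at n=25: λ_k = cos(kπ/26); max |λ| at k=1 ⇒ ρ_J = cos(π/26) ≈ 0.9927089.
1 − cos²(π/26) = sin²(π/26) ⇒ √(1−ρ_J²) = sin(π/26) = 0.1205367.
So ω* = 2/1.1205367 = 1.7848590 (Young).
[ρ_SOR] ω* − 1 = 0.7848590.
(0.7848590)^m ≤ 10^{−7}  ⇒  m·ln(0.7848590) ≤ −7·ln10  ⇒  m ≥ 66.535  ⇒  m = 67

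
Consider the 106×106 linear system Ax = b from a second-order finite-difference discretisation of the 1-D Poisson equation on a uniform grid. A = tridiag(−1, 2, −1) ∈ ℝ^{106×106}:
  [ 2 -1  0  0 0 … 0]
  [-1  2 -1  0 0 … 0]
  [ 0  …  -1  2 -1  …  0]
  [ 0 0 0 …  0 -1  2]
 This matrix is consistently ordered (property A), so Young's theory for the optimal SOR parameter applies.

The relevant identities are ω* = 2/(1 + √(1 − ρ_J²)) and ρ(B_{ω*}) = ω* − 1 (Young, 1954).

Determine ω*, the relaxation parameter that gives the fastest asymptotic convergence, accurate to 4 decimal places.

ω* = 1.9430

½·tridiag(1,0,1) at n=106: λ_k = cos(kπ/107); max |λ| at k=1 ⇒ ρ_J = cos(π/107) ≈ 0.9996.
√(1 − cos²(π/107)) = sin(π/107) ≈ 0.02936.
So ω* = 2/1.02936 = 1.9430 (Young).
ρ_SOR = ω* − 1 ≈ 0.9430.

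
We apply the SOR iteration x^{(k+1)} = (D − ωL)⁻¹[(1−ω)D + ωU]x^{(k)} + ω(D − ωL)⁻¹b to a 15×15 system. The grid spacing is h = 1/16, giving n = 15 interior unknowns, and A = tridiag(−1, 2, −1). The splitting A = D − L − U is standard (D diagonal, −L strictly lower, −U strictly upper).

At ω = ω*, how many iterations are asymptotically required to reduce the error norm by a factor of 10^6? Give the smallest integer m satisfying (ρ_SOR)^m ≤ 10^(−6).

ρ_J = max_k |cos(kπ/16)| = cos(π/16) = 0.9807853
root = sin(π/16) = 0.1950903  (since 1−cos² = sin²).
ω* = 2 / (1 + 0.1950903) = 2 / 1.1950903 ≈ 1.6735137.
ρ_SOR = ω* − 1 = 1.6735137 − 1 = 0.6735137.
Need (0.6735137)^m ≤ 10^(−6): m ≥ 6·ln10/|ln 0.6735137| = 13.8155/0.395247 = 34.954 ⇒ m = 35.

m = 35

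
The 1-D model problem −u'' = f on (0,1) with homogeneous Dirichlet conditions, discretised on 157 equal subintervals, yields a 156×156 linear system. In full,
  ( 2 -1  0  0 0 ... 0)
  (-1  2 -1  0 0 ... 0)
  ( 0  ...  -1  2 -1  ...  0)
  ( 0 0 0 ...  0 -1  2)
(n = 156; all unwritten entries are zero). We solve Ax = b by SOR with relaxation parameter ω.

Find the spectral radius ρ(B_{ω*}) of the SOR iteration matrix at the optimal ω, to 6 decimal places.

ρ_J = max_k |cos(kπ/157)| = cos(π/157) = 0.999800
root = sin(π/157) = 0.0200088  (since 1−cos² = sin²).
Young: ω* = 2/(1+√(1−ρ_J²)) = 2/(1+0.0200088) = 2/1.0200088 = 1.960767.
ρ_SOR = ω* − 1 = 1.960767 − 1 = 0.960767.

ρ_SOR = 0.960767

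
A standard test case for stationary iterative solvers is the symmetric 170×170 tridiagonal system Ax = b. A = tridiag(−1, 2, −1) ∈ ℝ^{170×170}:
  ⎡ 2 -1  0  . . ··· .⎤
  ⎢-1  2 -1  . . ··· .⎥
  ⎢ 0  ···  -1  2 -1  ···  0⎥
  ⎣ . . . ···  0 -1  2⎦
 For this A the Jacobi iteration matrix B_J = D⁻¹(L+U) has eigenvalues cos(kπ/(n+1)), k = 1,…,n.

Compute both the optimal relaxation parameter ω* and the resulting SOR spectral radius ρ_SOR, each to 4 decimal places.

ω* = 1.9639, ρ_SOR = 0.9639

spectrum of D⁻¹(L+U) = {cos(kπ/171) : 1≤k≤170}; ρ_J = cos(π/171) = 0.9998.
√(1 − cos²(π/171)) = sin(π/171) ≈ 0.01837.
Then 2/(1+√(1−ρ_J²)) = 2/(1+0.01837); ω* = 2/1.01837 = 1.9639.
[ρ_SOR] ω* − 1 = 0.9639.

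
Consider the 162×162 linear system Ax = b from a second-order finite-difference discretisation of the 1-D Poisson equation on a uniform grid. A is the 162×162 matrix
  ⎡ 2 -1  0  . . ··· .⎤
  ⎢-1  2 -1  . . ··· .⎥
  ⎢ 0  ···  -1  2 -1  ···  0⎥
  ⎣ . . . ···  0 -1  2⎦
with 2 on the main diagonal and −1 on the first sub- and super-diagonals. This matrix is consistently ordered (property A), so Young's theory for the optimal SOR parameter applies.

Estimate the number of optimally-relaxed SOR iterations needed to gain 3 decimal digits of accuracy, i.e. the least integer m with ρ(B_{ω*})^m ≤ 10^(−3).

[ρ_J] n=162: ρ(B_J) = cos(π/(n+1)) = cos(π/163) = 0.9998143.
1 − cos²(π/163) = sin²(π/163) ⇒ √(1−ρ_J²) = sin(π/163) = 0.0192724.
ω* = 2 / (1 + 0.0192724) = 2 / 1.0192724 ≈ 1.9621840.
ρ_SOR = ω* − 1 ≈ 0.9621840.
(0.9621840)^m ≤ 10^{−3}  ⇒  m·ln(0.9621840) ≤ −3·ln10  ⇒  m ≥ 179.191  ⇒  m = 180

m = 180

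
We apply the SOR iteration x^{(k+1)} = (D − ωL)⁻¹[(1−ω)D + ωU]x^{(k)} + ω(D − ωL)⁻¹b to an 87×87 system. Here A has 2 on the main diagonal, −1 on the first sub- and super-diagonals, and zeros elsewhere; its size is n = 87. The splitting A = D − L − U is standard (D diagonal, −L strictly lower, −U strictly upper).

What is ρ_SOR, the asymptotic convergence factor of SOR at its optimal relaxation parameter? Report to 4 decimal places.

ρ_SOR = 0.9311

[ρ_J] n=87: ρ(B_J) = cos(π/(n+1)) = cos(π/88) = 0.9994.
root = sin(π/88) = 0.03569  (since 1−cos² = sin²).
ω* = 2 / (1 + 0.03569) = 2 / 1.03569 ≈ 1.9311.
ρ(B_{ω*}) = ω*−1 = 0.9311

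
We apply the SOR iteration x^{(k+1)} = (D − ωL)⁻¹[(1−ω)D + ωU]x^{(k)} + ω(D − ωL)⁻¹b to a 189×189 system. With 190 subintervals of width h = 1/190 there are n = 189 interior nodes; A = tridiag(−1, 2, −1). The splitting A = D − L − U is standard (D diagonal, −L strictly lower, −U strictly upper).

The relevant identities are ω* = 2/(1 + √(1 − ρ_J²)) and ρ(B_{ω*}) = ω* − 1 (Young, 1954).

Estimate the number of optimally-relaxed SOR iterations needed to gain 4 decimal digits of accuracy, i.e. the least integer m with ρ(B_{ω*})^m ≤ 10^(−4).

ρ_J = max_k |cos(kπ/190)| = cos(π/190) = 0.9998633
root = sin(π/190) = 0.0165339  (since 1−cos² = sin²).
So ω* = 2/1.0165339 = 1.9674700 (Young).
ρ_SOR = ω* − 1 = 1.9674700 − 1 = 0.9674700.
Need (0.9674700)^m ≤ 10^(−4): m ≥ 4·ln10/|ln 0.9674700| = 9.21034/0.0330709 = 278.503 ⇒ m = 279.

m = 279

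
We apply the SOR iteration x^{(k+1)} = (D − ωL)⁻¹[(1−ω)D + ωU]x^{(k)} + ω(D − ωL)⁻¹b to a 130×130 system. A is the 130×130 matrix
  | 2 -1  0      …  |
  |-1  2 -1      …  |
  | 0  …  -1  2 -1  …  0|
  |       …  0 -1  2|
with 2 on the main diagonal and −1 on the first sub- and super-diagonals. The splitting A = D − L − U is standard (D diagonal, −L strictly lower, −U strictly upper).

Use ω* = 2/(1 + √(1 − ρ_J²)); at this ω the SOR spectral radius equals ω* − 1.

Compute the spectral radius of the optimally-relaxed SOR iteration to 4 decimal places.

spectrum of D⁻¹(L+U) = {cos(kπ/131) : 1≤k≤130}; ρ_J = cos(π/131) = 0.9997.
√(1 − cos²(π/131)) = sin(π/131) ≈ 0.02398.
[ω*] 2 ÷ (1 + 0.02398) = 2 ÷ 1.02398 = 1.9532.
ρ_SOR = ω* − 1 ≈ 0.9532.

ρ_SOR = 0.9532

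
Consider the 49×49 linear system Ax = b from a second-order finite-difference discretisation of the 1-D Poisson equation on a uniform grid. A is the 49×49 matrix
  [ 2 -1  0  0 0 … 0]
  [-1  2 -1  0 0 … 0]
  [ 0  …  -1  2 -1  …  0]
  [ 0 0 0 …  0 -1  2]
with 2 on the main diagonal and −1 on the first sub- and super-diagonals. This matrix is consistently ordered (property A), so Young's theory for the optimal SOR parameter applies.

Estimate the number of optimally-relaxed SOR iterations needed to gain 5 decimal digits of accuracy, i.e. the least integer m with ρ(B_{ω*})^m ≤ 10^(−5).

m = 92

[ρ_J] n=49: ρ(B_J) = cos(π/(n+1)) = cos(π/50) = 0.9980267.
√(1 − cos²(π/50)) = sin(π/50) ≈ 0.0627905.
Then 2/(1+√(1−ρ_J²)) = 2/(1+0.0627905); ω* = 2/1.0627905 = 1.8818384.
At ω = 1.8818384 every |λ(B_ω)| = ω−1, so ρ_SOR = 0.8818384.
5·ln10 = 11.5129; −ln(0.8818384) = 0.125746; m = ⌈11.5129/0.125746⌉ = ⌈91.557⌉ = 92.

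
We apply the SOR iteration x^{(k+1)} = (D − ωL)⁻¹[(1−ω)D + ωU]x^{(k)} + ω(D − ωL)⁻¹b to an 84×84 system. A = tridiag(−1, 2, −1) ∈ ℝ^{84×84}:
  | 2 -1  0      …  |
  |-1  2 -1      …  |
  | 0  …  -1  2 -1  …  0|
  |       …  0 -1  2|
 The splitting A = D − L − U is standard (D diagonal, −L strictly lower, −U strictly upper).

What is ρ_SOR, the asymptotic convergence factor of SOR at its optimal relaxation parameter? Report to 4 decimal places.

ρ_SOR = 0.9287

[ρ_J] n=84: ρ(B_J) = cos(π/(n+1)) = cos(π/85) = 0.9993.
√(1 − cos²(π/85)) = sin(π/85) ≈ 0.03695.
ω* = 2/(1 + 0.03695) = 2/1.03695 = 1.9287.
ρ_SOR = ω* − 1 ≈ 0.9287.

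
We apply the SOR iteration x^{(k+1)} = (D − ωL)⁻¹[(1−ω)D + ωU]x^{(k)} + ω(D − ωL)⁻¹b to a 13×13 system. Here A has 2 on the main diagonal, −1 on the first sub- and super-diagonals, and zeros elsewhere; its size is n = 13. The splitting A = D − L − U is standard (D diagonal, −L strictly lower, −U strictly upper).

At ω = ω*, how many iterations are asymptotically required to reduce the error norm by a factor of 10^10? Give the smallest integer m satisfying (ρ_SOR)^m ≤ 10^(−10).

m = 51

ρ_J = max_k |cos(kπ/14)| = cos(π/14) = 0.9749279
1 − cos²(π/14) = sin²(π/14) ⇒ √(1−ρ_J²) = sin(π/14) = 0.2225209.
Then 2/(1+√(1−ρ_J²)) = 2/(1+0.2225209); ω* = 2/1.2225209 = 1.6359639.
and ρ(B_{ω*}) = 1.6359639 − 1 = 0.6359639.
ρ_SOR^m ≤ 10^(−10) ⇔ m ≥ 10·ln10/(−ln 0.6359639) = 23.0259/0.452613 = 50.873; m = ⌈50.873⌉ = 51.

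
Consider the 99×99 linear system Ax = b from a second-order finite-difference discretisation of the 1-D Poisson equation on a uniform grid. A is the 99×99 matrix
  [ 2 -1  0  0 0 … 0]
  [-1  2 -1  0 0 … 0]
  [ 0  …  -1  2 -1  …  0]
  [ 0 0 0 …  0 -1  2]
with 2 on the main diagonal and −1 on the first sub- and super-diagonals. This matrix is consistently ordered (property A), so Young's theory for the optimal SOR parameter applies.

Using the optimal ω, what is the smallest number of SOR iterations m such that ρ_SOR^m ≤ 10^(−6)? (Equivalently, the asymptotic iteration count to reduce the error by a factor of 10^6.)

m = 220

½·tridiag(1,0,1) at n=99: λ_k = cos(kπ/100); max |λ| at k=1 ⇒ ρ_J = cos(π/100) ≈ 0.9995066.
√(1 − cos²(π/100)) = sin(π/100) ≈ 0.0314108.
[ω*] 2 ÷ (1 + 0.0314108) = 2 ÷ 1.0314108 = 1.9390916.
ρ(B_{ω*}) = ω*−1 = 0.9390916
Need (0.9390916)^m ≤ 10^(−6): m ≥ 6·ln10/|ln 0.9390916| = 13.8155/0.0628423 = 219.844 ⇒ m = 220.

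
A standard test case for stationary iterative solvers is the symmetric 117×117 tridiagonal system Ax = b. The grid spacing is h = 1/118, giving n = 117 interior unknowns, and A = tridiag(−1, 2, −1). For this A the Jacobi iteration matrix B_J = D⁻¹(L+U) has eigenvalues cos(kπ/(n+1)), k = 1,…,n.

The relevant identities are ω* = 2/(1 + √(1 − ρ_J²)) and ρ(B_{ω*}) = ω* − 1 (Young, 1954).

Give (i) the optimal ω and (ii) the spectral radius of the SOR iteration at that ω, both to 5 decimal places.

ω* = 1.94814, ρ_SOR = 0.94814

With n=117, ρ(Jacobi) = cos(π/118) = 0.99965.
1 − cos²(π/118) = sin²(π/118) ⇒ √(1−ρ_J²) = sin(π/118) = 0.026621.
ω* = 2 / (1 + 0.026621) = 2 / 1.026621 ≈ 1.94814.
Hence ρ(B_{ω*}) = 1.94814 − 1 = 0.94814.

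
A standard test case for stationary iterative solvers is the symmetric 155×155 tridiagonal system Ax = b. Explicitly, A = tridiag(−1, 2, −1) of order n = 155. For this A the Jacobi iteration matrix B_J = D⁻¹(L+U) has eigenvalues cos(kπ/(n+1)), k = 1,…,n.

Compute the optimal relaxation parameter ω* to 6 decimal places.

With n=155, ρ(Jacobi) = cos(π/156) = 0.999797.
1 − cos²(π/156) = sin²(π/156) ⇒ √(1−ρ_J²) = sin(π/156) = 0.0201371.
ω* = 2/(1 + 0.0201371) = 2/1.0201371 = 1.960521.
ρ(B_{ω*}) = ω*−1 = 0.960521

ω* = 1.960521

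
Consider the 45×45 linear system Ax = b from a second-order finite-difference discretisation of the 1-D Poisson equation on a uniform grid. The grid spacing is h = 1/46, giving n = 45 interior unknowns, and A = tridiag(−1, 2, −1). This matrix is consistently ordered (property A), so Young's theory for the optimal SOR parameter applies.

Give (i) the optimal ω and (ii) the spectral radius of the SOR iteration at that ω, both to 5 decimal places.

ω* = 1.87223, ρ_SOR = 0.87223

spectrum of D⁻¹(L+U) = {cos(kπ/46) : 1≤k≤45}; ρ_J = cos(π/46) = 0.99767.
1 − cos²(π/46) = sin²(π/46) ⇒ √(1−ρ_J²) = sin(π/46) = 0.068242.
So ω* = 2/1.068242 = 1.87223 (Young).
ρ(B_{ω*}) = ω*−1 = 0.87223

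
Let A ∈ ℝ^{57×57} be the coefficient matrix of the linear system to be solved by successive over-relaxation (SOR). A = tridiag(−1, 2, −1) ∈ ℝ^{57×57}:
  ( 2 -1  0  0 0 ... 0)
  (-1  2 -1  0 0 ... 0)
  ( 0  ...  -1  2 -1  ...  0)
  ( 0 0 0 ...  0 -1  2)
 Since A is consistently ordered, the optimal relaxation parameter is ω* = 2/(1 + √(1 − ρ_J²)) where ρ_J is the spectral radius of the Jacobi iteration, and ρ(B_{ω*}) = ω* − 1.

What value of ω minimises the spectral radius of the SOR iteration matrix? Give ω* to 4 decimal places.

ω* = 1.8973

spectrum of D⁻¹(L+U) = {cos(kπ/58) : 1≤k≤57}; ρ_J = cos(π/58) = 0.9985.
√(1−ρ_J²) = |sin(π/58)| = 0.05414
So ω* = 2/1.05414 = 1.8973 (Young).
ρ(B_{ω*}) = ω*−1 = 0.8973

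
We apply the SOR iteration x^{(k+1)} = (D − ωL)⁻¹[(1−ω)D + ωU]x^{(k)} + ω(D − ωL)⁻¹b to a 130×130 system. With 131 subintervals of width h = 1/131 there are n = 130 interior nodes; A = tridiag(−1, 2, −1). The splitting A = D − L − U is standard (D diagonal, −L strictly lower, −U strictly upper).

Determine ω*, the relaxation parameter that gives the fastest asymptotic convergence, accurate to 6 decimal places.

n=130: λ(B_J) = 1 − λ(A)/2 = cos(kπ/131); k=1 gives ρ_J = 0.999712.
1 − cos²(π/131) = sin²(π/131) ⇒ √(1−ρ_J²) = sin(π/131) = 0.0239793.
ω* = 2 / (1 + 0.0239793) = 2 / 1.0239793 ≈ 1.953164.
ρ_SOR = ω* − 1 = 1.953164 − 1 = 0.953164.

ω* = 1.953164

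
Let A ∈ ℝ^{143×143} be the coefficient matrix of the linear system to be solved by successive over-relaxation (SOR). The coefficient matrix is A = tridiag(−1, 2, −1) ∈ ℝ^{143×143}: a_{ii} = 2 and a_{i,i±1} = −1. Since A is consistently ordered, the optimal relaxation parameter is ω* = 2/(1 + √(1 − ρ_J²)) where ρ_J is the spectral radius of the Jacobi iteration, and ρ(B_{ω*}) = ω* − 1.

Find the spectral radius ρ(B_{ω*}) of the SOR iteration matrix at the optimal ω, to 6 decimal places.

spectrum of D⁻¹(L+U) = {cos(kπ/144) : 1≤k≤143}; ρ_J = cos(π/144) = 0.999762.
1 − cos²(π/144) = sin²(π/144) ⇒ √(1−ρ_J²) = sin(π/144) = 0.0218149.
[ω*] 2 ÷ (1 + 0.0218149) = 2 ÷ 1.0218149 = 1.957302.
At ω = 1.957302 every |λ(B_ω)| = ω−1, so ρ_SOR = 0.957302.

ρ_SOR = 0.957302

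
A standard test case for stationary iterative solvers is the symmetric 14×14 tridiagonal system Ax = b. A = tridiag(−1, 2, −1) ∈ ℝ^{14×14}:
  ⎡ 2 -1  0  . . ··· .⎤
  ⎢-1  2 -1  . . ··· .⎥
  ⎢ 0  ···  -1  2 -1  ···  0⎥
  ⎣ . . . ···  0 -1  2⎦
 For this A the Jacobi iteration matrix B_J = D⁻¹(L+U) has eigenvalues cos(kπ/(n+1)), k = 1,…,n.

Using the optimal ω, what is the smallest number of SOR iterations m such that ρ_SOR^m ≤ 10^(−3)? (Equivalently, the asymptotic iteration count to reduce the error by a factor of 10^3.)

[ρ_J] n=14: ρ(B_J) = cos(π/(n+1)) = cos(π/15) = 0.9781476.
√(1 − cos²(π/15)) = sin(π/15) ≈ 0.2079117.
ω* = 2/(1+0.2079117) = 1.6557502
Hence ρ(B_{ω*}) = 1.6557502 − 1 = 0.6557502.
m ≥ 3·ln10 / (−ln 0.6557502) = 16.370; smallest integer m = 17.

m = 17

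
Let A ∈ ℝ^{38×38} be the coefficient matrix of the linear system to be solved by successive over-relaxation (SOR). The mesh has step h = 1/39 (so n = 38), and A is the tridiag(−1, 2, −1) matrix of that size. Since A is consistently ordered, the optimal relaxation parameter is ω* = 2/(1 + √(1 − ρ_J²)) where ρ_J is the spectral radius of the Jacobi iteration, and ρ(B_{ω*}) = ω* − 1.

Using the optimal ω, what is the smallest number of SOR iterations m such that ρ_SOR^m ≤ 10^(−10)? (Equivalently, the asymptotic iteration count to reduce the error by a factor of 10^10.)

m = 143

n=38: λ(B_J) = 1 − λ(A)/2 = cos(kπ/39); k=1 gives ρ_J = 0.9967573.
√(1−ρ_J²) simplifies to sin(π/39) = 0.0804666.
Young: ω* = 2/(1+√(1−ρ_J²)) = 2/(1+0.0804666) = 2/1.0804666 = 1.8510521.
At ω = 1.8510521 every |λ(B_ω)| = ω−1, so ρ_SOR = 0.8510521.
(0.8510521)^m ≤ 10^{−10}  ⇒  m·ln(0.8510521) ≤ −10·ln10  ⇒  m ≥ 142.768  ⇒  m = 143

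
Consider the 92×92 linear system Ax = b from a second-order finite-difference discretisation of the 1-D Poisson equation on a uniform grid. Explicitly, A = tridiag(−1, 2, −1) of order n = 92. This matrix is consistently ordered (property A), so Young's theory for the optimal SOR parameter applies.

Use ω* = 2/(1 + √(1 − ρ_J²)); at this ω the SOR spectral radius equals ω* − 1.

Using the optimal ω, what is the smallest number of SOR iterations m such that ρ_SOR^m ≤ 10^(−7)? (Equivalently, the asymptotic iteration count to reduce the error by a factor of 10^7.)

m = 239

½·tridiag(1,0,1) at n=92: λ_k = cos(kπ/93); max |λ| at k=1 ⇒ ρ_J = cos(π/93) ≈ 0.9994295.
1 − cos²(π/93) = sin²(π/93) ⇒ √(1−ρ_J²) = sin(π/93) = 0.0337741.
[ω*] 2 ÷ (1 + 0.0337741) = 2 ÷ 1.0337741 = 1.9346586.
ρ(B_{ω*}) = ω*−1 = 0.9346586
For 7 digits: m = 7·ln10 / (−ln 0.9346586) = 16.1181/0.067574 = 238.525; round up → m = 239.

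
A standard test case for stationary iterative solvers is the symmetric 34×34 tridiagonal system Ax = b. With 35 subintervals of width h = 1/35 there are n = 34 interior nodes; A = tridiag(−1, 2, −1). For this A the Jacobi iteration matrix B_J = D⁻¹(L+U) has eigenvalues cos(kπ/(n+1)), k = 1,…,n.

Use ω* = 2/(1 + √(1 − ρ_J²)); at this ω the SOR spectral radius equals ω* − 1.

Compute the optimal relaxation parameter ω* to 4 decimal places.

n=34: λ(B_J) = 1 − λ(A)/2 = cos(kπ/35); k=1 gives ρ_J = 0.9960.
√(1−ρ_J²) = |sin(π/35)| = 0.08964
[ω*] 2 ÷ (1 + 0.08964) = 2 ÷ 1.08964 = 1.8355.
ρ(B_{ω*}) = ω*−1 = 0.8355

ω* = 1.8355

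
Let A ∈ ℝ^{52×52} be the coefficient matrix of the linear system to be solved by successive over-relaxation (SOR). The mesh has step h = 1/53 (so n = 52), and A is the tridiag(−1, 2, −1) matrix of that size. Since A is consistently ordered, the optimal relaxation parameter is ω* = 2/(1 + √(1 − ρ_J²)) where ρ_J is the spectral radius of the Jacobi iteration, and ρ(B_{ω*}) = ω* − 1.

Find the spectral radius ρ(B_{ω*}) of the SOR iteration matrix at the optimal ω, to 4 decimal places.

ρ_SOR = 0.8881

ρ_J = max_k |cos(kπ/53)| = cos(π/53) = 0.9982
1 − cos²(π/53) = sin²(π/53) ⇒ √(1−ρ_J²) = sin(π/53) = 0.05924.
ω* = 2/(1+0.05924) = 1.8881
and ρ(B_{ω*}) = 1.8881 − 1 = 0.8881.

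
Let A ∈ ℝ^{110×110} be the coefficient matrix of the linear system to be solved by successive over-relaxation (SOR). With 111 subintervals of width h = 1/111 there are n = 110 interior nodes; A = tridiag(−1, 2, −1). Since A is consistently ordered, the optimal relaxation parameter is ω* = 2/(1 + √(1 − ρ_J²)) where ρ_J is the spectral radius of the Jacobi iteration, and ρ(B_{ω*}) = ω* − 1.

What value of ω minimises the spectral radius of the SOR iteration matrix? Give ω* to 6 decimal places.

ρ_J = max_k |cos(kπ/111)| = cos(π/111) = 0.999600
√(1−ρ_J²) simplifies to sin(π/111) = 0.0282989.
[ω*] 2 ÷ (1 + 0.0282989) = 2 ÷ 1.0282989 = 1.944960.
ρ_SOR = ω* − 1 ≈ 0.944960.

ω* = 1.944960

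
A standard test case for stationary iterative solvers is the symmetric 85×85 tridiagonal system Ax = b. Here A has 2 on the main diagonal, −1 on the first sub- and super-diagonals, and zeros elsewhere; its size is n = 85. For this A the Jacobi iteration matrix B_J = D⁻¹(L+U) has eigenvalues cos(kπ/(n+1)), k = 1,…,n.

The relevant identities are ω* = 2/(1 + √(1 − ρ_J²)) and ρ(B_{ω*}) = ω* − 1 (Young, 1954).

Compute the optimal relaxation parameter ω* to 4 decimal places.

spectrum of D⁻¹(L+U) = {cos(kπ/86) : 1≤k≤85}; ρ_J = cos(π/86) = 0.9993.
√(1−ρ_J²) = |sin(π/86)| = 0.03652
ω* = 2/(1 + 0.03652) = 2/1.03652 = 1.9295.
At ω = 1.9295 every |λ(B_ω)| = ω−1, so ρ_SOR = 0.9295.

ω* = 1.9295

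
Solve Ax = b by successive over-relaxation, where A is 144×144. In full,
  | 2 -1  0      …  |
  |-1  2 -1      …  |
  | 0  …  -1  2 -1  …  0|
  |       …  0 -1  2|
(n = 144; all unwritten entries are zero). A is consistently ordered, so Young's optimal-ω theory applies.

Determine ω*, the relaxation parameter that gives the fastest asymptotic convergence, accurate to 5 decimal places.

ω* = 1.95759

spectrum of D⁻¹(L+U) = {cos(kπ/145) : 1≤k≤144}; ρ_J = cos(π/145) = 0.99977.
√(1−ρ_J²) simplifies to sin(π/145) = 0.021664.
ω* = 2 / (1 + 0.021664) = 2 / 1.021664 ≈ 1.95759.
Hence ρ(B_{ω*}) = 1.95759 − 1 = 0.95759.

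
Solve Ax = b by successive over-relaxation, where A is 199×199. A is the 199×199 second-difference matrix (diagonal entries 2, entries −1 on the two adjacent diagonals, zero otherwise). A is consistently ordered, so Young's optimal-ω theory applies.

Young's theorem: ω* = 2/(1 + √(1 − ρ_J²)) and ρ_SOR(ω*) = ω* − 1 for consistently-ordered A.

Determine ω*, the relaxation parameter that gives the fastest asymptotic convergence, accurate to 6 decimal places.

½·tridiag(1,0,1) at n=199: λ_k = cos(kπ/200); max |λ| at k=1 ⇒ ρ_J = cos(π/200) ≈ 0.999877.
√(1 − cos²(π/200)) = sin(π/200) ≈ 0.0157073.
ω* = 2 / (1 + 0.0157073) = 2 / 1.0157073 ≈ 1.969071.
ρ_SOR = ω* − 1 = 1.969071 − 1 = 0.969071.

ω* = 1.969071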